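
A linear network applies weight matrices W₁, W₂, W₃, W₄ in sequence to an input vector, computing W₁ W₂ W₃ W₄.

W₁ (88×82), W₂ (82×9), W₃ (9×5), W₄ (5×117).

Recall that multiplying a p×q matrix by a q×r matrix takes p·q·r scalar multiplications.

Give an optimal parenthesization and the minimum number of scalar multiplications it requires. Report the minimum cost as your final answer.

91250

Adjacent pairs: W₁W₂ = 88·82·9 = 64944; W₂W₃ = 82·9·5 = 3690; W₃W₄ = 9·5·117 = 5265.
Length 3: W₁..W₃: k=1: 0+3690+88·82·5=39770; k=2: 64944+0+88·9·5=68904 → min 39770 | W₂..W₄: k=2: 0+5265+82·9·117=91611; k=3: 3690+0+82·5·117=51660 → min 51660.
Length 4: W₁..W₄: k=1: 0+51660+88·82·117=895932; k=2: 64944+5265+88·9·117=162873; k=3: 39770+0+88·5·117=91250 → min 91250.
Optimal parenthesization: ((W₁ (W₂ W₃)) W₄) with cost 91250.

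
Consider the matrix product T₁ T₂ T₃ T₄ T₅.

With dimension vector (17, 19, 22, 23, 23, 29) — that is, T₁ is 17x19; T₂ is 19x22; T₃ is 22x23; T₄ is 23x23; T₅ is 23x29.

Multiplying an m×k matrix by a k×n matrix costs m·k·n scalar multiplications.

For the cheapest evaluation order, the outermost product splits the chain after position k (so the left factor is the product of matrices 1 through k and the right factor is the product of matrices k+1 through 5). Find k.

Adjacent pairs: T₁T₂ = 17·19·22 = 7106; T₂T₃ = 19·22·23 = 9614; T₃T₄ = 22·23·23 = 11638; T₄T₅ = 23·23·29 = 15341.
Length 3: T₁..T₃: k=1: 0+9614+17·19·23=17043; k=2: 7106+0+17·22·23=15708 → min 15708 | T₂..T₄: k=2: 0+11638+19·22·23=21252; k=3: 9614+0+19·23·23=19665 → min 19665 | T₃..T₅: k=3: 0+15341+22·23·29=30015; k=4: 11638+0+22·23·29=26312 → min 26312.
Length 4: T₁..T₄: k=1: 0+19665+17·19·23=27094; k=2: 7106+11638+17·22·23=27346; k=3: 15708+0+17·23·23=24701 → min 24701 | T₂..T₅: k=2: 0+26312+19·22·29=38434; k=3: 9614+15341+19·23·29=37628; k=4: 19665+0+19·23·29=32338 → min 32338.
Top-level splits: k=1: (T₁..T₁)·(T₂..T₅) → 0+32338+17·19·29 = 41705; k=2: (T₁..T₂)·(T₃..T₅) → 7106+26312+17·22·29 = 44264; k=3: (T₁..T₃)·(T₄..T₅) → 15708+15341+17·23·29 = 42388; k=4: (T₁..T₄)·(T₅..T₅) → 24701+0+17·23·29 = 36040.
Best split is after T₄, i.e. k = 4.

4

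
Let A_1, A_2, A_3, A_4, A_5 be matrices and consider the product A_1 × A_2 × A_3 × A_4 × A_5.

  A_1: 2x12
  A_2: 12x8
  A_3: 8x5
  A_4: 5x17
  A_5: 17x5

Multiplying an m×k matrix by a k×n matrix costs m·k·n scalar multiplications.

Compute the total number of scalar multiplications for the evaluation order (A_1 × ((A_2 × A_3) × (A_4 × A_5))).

1325

(A_2 × A_3): 12×8 by 8×5 → 12×5, cost 12·8·5 = 480
(A_4 × A_5): 5×17 by 17×5 → 5×5, cost 5·17·5 = 425
((A_2 × A_3) × (A_4 × A_5)): 12×5 by 5×5 → 12×5, cost 12·5·5 = 300; cumulative 1205
(A_1 × ((A_2 × A_3) × (A_4 × A_5))): 2×12 by 12×5 → 2×5, cost 2·12·5 = 120; cumulative 1325
Total: 1325 scalar multiplications.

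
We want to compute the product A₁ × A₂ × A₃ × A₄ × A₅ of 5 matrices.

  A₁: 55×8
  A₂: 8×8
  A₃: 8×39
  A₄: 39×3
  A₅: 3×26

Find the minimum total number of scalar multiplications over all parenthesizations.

Adjacent pairs: A₁A₂ = 55·8·8 = 3520; A₂A₃ = 8·8·39 = 2496; A₃A₄ = 8·39·3 = 936; A₄A₅ = 39·3·26 = 3042.
Length 3: A₁..A₃: k=1: 0+2496+55·8·39=19656; k=2: 3520+0+55·8·39=20680 → min 19656 | A₂..A₄: k=2: 0+936+8·8·3=1128; k=3: 2496+0+8·39·3=3432 → min 1128 | A₃..A₅: k=3: 0+3042+8·39·26=11154; k=4: 936+0+8·3·26=1560 → min 1560.
Length 4: A₁..A₄: k=1: 0+1128+55·8·3=2448; k=2: 3520+936+55·8·3=5776; k=3: 19656+0+55·39·3=26091 → min 2448 | A₂..A₅: k=2: 0+1560+8·8·26=3224; k=3: 2496+3042+8·39·26=13650; k=4: 1128+0+8·3·26=1752 → min 1752.
Length 5: A₁..A₅: k=1: 0+1752+55·8·26=13192; k=2: 3520+1560+55·8·26=16520; k=3: 19656+3042+55·39·26=78468; k=4: 2448+0+55·3·26=6738 → min 6738.
Optimal order: ((A₁ × (A₂ × (A₃ × A₄))) × A₅) with cost 6738.

6738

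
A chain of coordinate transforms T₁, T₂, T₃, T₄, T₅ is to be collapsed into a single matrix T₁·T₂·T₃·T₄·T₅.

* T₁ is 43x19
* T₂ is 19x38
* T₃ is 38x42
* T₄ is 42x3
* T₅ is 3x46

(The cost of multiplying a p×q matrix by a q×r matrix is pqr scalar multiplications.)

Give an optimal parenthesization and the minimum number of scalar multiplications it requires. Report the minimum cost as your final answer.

Adjacent pairs: T₁T₂ = 43·19·38 = 31046; T₂T₃ = 19·38·42 = 30324; T₃T₄ = 38·42·3 = 4788; T₄T₅ = 42·3·46 = 5796.
Length 3: T₁..T₃: k=1: 0+30324+43·19·42=64638; k=2: 31046+0+43·38·42=99674 → min 64638 | T₂..T₄: k=2: 0+4788+19·38·3=6954; k=3: 30324+0+19·42·3=32718 → min 6954 | T₃..T₅: k=3: 0+5796+38·42·46=79212; k=4: 4788+0+38·3·46=10032 → min 10032.
Length 4: T₁..T₄: k=1: 0+6954+43·19·3=9405; k=2: 31046+4788+43·38·3=40736; k=3: 64638+0+43·42·3=70056 → min 9405 | T₂..T₅: k=2: 0+10032+19·38·46=43244; k=3: 30324+5796+19·42·46=72828; k=4: 6954+0+19·3·46=9576 → min 9576.
Length 5: T₁..T₅: k=1: 0+9576+43·19·46=47158; k=2: 31046+10032+43·38·46=116242; k=3: 64638+5796+43·42·46=153510; k=4: 9405+0+43·3·46=15339 → min 15339.
Optimal parenthesization: ((T₁·(T₂·(T₃·T₄)))·T₅) with cost 15339.

15339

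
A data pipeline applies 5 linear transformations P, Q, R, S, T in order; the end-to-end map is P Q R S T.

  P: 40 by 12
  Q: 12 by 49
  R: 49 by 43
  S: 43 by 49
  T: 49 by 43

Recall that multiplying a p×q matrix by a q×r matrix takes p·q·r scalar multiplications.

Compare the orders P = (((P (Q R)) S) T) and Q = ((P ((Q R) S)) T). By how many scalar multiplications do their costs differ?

56116

Order P = (((P (Q R)) S) T): (Q R): 12×49 by 49×43 → 12×43, cost 12·49·43 = 25284; (P (Q R)): 40×12 by 12×43 → 40×43, cost 40·12·43 = 20640; cumulative 45924; ((P (Q R)) S): 40×43 by 43×49 → 40×49, cost 40·43·49 = 84280; cumulative 130204; (((P (Q R)) S) T): 40×49 by 49×43 → 40×43, cost 40·49·43 = 84280; cumulative 214484. Total 214484.
Order Q = ((P ((Q R) S)) T): (Q R): 12×49 by 49×43 → 12×43, cost 12·49·43 = 25284; ((Q R) S): 12×43 by 43×49 → 12×49, cost 12·43·49 = 25284; cumulative 50568; (P ((Q R) S)): 40×12 by 12×49 → 40×49, cost 40·12·49 = 23520; cumulative 74088; ((P ((Q R) S)) T): 40×49 by 49×43 → 40×43, cost 40·49·43 = 84280; cumulative 158368. Total 158368.
Difference: |214484 − 158368| = 56116.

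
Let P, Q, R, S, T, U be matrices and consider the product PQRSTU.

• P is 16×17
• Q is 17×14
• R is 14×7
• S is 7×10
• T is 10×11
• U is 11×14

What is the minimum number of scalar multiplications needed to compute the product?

Adjacent pairs: PQ = 16·17·14 = 3808; QR = 17·14·7 = 1666; RS = 14·7·10 = 980; ST = 7·10·11 = 770; TU = 10·11·14 = 1540.
Length 3: P..R: k=1: 0+1666+16·17·7=3570; k=2: 3808+0+16·14·7=5376 → min 3570 | Q..S: k=2: 0+980+17·14·10=3360; k=3: 1666+0+17·7·10=2856 → min 2856 | R..T: k=3: 0+770+14·7·11=1848; k=4: 980+0+14·10·11=2520 → min 1848 | S..U: k=4: 0+1540+7·10·14=2520; k=5: 770+0+7·11·14=1848 → min 1848.
Length 4: P..S: k=1: 0+2856+16·17·10=5576; k=2: 3808+980+16·14·10=7028; k=3: 3570+0+16·7·10=4690 → min 4690 | Q..T: k=2: 0+1848+17·14·11=4466; k=3: 1666+770+17·7·11=3745; k=4: 2856+0+17·10·11=4726 → min 3745 | R..U: k=3: 0+1848+14·7·14=3220; k=4: 980+1540+14·10·14=4480; k=5: 1848+0+14·11·14=4004 → min 3220.
Length 5: P..T: k=1: 0+3745+16·17·11=6737; k=2: 3808+1848+16·14·11=8120; k=3: 3570+770+16·7·11=5572; k=4: 4690+0+16·10·11=6450 → min 5572 | Q..U: k=2: 0+3220+17·14·14=6552; k=3: 1666+1848+17·7·14=5180; k=4: 2856+1540+17·10·14=6776; k=5: 3745+0+17·11·14=6363 → min 5180.
Length 6: P..U: k=1: 0+5180+16·17·14=8988; k=2: 3808+3220+16·14·14=10164; k=3: 3570+1848+16·7·14=6986; k=4: 4690+1540+16·10·14=8470; k=5: 5572+0+16·11·14=8036 → min 6986.
Optimal order: ((P(QR))((ST)U)) with cost 6986.

6986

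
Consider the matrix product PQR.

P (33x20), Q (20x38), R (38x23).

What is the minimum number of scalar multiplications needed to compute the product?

32660

Order (P(QR)): (QR): 20×38 by 38×23 → 20×23, cost 20·38·23 = 17480; (P(QR)): 33×20 by 20×23 → 33×23, cost 33·20·23 = 15180; cumulative 32660. Total 32660.
Order ((PQ)R): (PQ): 33×20 by 20×38 → 33×38, cost 33·20·38 = 25080; ((PQ)R): 33×38 by 38×23 → 33×23, cost 33·38·23 = 28842; cumulative 53922. Total 53922.
Minimum: 32660.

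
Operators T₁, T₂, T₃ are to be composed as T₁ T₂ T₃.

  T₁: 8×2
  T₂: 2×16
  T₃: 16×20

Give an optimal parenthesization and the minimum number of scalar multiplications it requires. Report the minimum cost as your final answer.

960

(T₁ (T₂ T₃)): cost 960.
((T₁ T₂) T₃): cost 2816.
Optimal: (T₁ (T₂ T₃)) with cost 960.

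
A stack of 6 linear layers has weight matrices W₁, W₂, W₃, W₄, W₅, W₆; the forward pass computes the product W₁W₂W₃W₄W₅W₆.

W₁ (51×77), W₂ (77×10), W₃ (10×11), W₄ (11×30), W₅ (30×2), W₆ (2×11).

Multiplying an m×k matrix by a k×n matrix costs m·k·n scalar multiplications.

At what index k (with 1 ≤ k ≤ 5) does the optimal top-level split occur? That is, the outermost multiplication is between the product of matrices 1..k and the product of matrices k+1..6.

Adjacent pairs: W₁W₂ = 51·77·10 = 39270; W₂W₃ = 77·10·11 = 8470; W₃W₄ = 10·11·30 = 3300; W₄W₅ = 11·30·2 = 660; W₅W₆ = 30·2·11 = 660.
Length 3: W₁..W₃: k=1: 0+8470+51·77·11=51667; k=2: 39270+0+51·10·11=44880 → min 44880 | W₂..W₄: k=2: 0+3300+77·10·30=26400; k=3: 8470+0+77·11·30=33880 → min 26400 | W₃..W₅: k=3: 0+660+10·11·2=880; k=4: 3300+0+10·30·2=3900 → min 880 | W₄..W₆: k=4: 0+660+11·30·11=4290; k=5: 660+0+11·2·11=902 → min 902.
Length 4: W₁..W₄: k=1: 0+26400+51·77·30=144210; k=2: 39270+3300+51·10·30=57870; k=3: 44880+0+51·11·30=61710 → min 57870 | W₂..W₅: k=2: 0+880+77·10·2=2420; k=3: 8470+660+77·11·2=10824; k=4: 26400+0+77·30·2=31020 → min 2420 | W₃..W₆: k=3: 0+902+10·11·11=2112; k=4: 3300+660+10·30·11=7260; k=5: 880+0+10·2·11=1100 → min 1100.
Length 5: W₁..W₅: k=1: 0+2420+51·77·2=10274; k=2: 39270+880+51·10·2=41170; k=3: 44880+660+51·11·2=46662; k=4: 57870+0+51·30·2=60930 → min 10274 | W₂..W₆: k=2: 0+1100+77·10·11=9570; k=3: 8470+902+77·11·11=18689; k=4: 26400+660+77·30·11=52470; k=5: 2420+0+77·2·11=4114 → min 4114.
Top-level splits: k=1: (W₁..W₁)·(W₂..W₆) → 0+4114+51·77·11 = 47311; k=2: (W₁..W₂)·(W₃..W₆) → 39270+1100+51·10·11 = 45980; k=3: (W₁..W₃)·(W₄..W₆) → 44880+902+51·11·11 = 51953; k=4: (W₁..W₄)·(W₅..W₆) → 57870+660+51·30·11 = 75360; k=5: (W₁..W₅)·(W₆..W₆) → 10274+0+51·2·11 = 11396.
Best split is after W₅, i.e. k = 5.

5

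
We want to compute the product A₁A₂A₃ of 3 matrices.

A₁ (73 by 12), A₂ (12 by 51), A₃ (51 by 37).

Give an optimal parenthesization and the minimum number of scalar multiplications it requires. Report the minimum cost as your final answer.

(A₁(A₂A₃)): cost 55056.
((A₁A₂)A₃): cost 182427.
Optimal: (A₁(A₂A₃)) with cost 55056.

55056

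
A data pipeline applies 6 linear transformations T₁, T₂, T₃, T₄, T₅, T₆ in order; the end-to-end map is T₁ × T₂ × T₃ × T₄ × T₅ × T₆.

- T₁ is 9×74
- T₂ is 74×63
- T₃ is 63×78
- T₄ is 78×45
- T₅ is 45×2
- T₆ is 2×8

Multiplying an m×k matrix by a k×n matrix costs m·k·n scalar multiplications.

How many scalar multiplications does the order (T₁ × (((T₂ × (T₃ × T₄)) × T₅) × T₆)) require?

444092

(T₃ × T₄): 63×78 by 78×45 → 63×45, cost 63·78·45 = 221130
(T₂ × (T₃ × T₄)): 74×63 by 63×45 → 74×45, cost 74·63·45 = 209790; cumulative 430920
((T₂ × (T₃ × T₄)) × T₅): 74×45 by 45×2 → 74×2, cost 74·45·2 = 6660; cumulative 437580
(((T₂ × (T₃ × T₄)) × T₅) × T₆): 74×2 by 2×8 → 74×8, cost 74·2·8 = 1184; cumulative 438764
(T₁ × (((T₂ × (T₃ × T₄)) × T₅) × T₆)): 9×74 by 74×8 → 9×8, cost 9·74·8 = 5328; cumulative 444092
Total: 444092 scalar multiplications.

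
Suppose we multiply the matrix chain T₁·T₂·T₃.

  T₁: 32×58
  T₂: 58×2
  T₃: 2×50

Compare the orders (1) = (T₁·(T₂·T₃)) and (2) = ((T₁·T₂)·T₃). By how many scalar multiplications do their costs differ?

Order (1) = (T₁·(T₂·T₃)): (T₂·T₃): 58×2 by 2×50 → 58×50, cost 58·2·50 = 5800; (T₁·(T₂·T₃)): 32×58 by 58×50 → 32×50, cost 32·58·50 = 92800; cumulative 98600. Total 98600.
Order (2) = ((T₁·T₂)·T₃): (T₁·T₂): 32×58 by 58×2 → 32×2, cost 32·58·2 = 3712; ((T₁·T₂)·T₃): 32×2 by 2×50 → 32×50, cost 32·2·50 = 3200; cumulative 6912. Total 6912.
Difference: |98600 − 6912| = 91688.

91688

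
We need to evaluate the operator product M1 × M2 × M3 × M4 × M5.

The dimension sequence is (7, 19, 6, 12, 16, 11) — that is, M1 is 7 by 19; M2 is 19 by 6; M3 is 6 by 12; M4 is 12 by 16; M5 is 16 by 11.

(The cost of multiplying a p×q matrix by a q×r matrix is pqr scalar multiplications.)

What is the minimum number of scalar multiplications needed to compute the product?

Adjacent pairs: M1M2 = 7·19·6 = 798; M2M3 = 19·6·12 = 1368; M3M4 = 6·12·16 = 1152; M4M5 = 12·16·11 = 2112.
Length 3: M1..M3: k=1: 0+1368+7·19·12=2964; k=2: 798+0+7·6·12=1302 → min 1302 | M2..M4: k=2: 0+1152+19·6·16=2976; k=3: 1368+0+19·12·16=5016 → min 2976 | M3..M5: k=3: 0+2112+6·12·11=2904; k=4: 1152+0+6·16·11=2208 → min 2208.
Length 4: M1..M4: k=1: 0+2976+7·19·16=5104; k=2: 798+1152+7·6·16=2622; k=3: 1302+0+7·12·16=2646 → min 2622 | M2..M5: k=2: 0+2208+19·6·11=3462; k=3: 1368+2112+19·12·11=5988; k=4: 2976+0+19·16·11=6320 → min 3462.
Length 5: M1..M5: k=1: 0+3462+7·19·11=4925; k=2: 798+2208+7·6·11=3468; k=3: 1302+2112+7·12·11=4338; k=4: 2622+0+7·16·11=3854 → min 3468.
Optimal order: ((M1 × M2) × ((M3 × M4) × M5)) with cost 3468.

3468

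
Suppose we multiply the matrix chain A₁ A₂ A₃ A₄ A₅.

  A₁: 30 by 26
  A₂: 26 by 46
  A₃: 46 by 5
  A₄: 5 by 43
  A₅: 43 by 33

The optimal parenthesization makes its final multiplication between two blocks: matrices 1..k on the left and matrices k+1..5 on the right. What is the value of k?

3

Adjacent pairs: A₁A₂ = 30·26·46 = 35880; A₂A₃ = 26·46·5 = 5980; A₃A₄ = 46·5·43 = 9890; A₄A₅ = 5·43·33 = 7095.
Length 3: A₁..A₃: k=1: 0+5980+30·26·5=9880; k=2: 35880+0+30·46·5=42780 → min 9880 | A₂..A₄: k=2: 0+9890+26·46·43=61318; k=3: 5980+0+26·5·43=11570 → min 11570 | A₃..A₅: k=3: 0+7095+46·5·33=14685; k=4: 9890+0+46·43·33=75164 → min 14685.
Length 4: A₁..A₄: k=1: 0+11570+30·26·43=45110; k=2: 35880+9890+30·46·43=105110; k=3: 9880+0+30·5·43=16330 → min 16330 | A₂..A₅: k=2: 0+14685+26·46·33=54153; k=3: 5980+7095+26·5·33=17365; k=4: 11570+0+26·43·33=48464 → min 17365.
Top-level splits: k=1: (A₁..A₁)·(A₂..A₅) → 0+17365+30·26·33 = 43105; k=2: (A₁..A₂)·(A₃..A₅) → 35880+14685+30·46·33 = 96105; k=3: (A₁..A₃)·(A₄..A₅) → 9880+7095+30·5·33 = 21925; k=4: (A₁..A₄)·(A₅..A₅) → 16330+0+30·43·33 = 58900.
Best split is after A₃, i.e. k = 3.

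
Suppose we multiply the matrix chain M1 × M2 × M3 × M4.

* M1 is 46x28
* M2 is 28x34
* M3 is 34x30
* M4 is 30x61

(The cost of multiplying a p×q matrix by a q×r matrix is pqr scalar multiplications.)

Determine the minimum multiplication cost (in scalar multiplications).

Adjacent pairs: M1M2 = 46·28·34 = 43792; M2M3 = 28·34·30 = 28560; M3M4 = 34·30·61 = 62220.
Length 3: M1..M3: k=1: 0+28560+46·28·30=67200; k=2: 43792+0+46·34·30=90712 → min 67200 | M2..M4: k=2: 0+62220+28·34·61=120292; k=3: 28560+0+28·30·61=79800 → min 79800.
Length 4: M1..M4: k=1: 0+79800+46·28·61=158368; k=2: 43792+62220+46·34·61=201416; k=3: 67200+0+46·30·61=151380 → min 151380.
Optimal order: ((M1 × (M2 × M3)) × M4) with cost 151380.

151380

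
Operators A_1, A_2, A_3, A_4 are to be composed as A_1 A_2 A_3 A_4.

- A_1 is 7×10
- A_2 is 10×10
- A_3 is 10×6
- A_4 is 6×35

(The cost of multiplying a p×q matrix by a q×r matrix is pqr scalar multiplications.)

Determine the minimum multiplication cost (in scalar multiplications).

Adjacent pairs: A_1A_2 = 7·10·10 = 700; A_2A_3 = 10·10·6 = 600; A_3A_4 = 10·6·35 = 2100.
Length 3: A_1..A_3: k=1: 0+600+7·10·6=1020; k=2: 700+0+7·10·6=1120 → min 1020 | A_2..A_4: k=2: 0+2100+10·10·35=5600; k=3: 600+0+10·6·35=2700 → min 2700.
Length 4: A_1..A_4: k=1: 0+2700+7·10·35=5150; k=2: 700+2100+7·10·35=5250; k=3: 1020+0+7·6·35=2490 → min 2490.
Optimal order: ((A_1 (A_2 A_3)) A_4) with cost 2490.

2490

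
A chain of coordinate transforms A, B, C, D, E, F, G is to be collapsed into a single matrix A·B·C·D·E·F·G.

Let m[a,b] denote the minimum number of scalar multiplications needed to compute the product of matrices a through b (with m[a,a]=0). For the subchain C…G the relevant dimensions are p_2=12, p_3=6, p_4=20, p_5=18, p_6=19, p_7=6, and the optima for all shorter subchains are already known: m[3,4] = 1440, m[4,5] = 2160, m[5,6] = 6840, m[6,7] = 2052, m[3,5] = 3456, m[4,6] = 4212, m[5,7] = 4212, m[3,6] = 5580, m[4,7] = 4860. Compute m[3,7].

5292

m[3,7] = min over k∈[3,6] of m[3,k]+m[k+1,7]+p_{2}·p_k·p_{7}.
k=3: 0 + 4860 + 12·6·6 = 5292; k=4: 1440 + 4212 + 12·20·6 = 7092; k=5: 3456 + 2052 + 12·18·6 = 6804; k=6: 5580 + 0 + 12·19·6 = 6948.
Minimum: 5292 at k=3.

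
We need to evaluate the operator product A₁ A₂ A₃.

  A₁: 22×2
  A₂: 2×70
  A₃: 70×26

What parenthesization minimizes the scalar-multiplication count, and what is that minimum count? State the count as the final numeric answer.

4784

(A₁ (A₂ A₃)): cost 4784.
((A₁ A₂) A₃): cost 43120.
Optimal: (A₁ (A₂ A₃)) with cost 4784.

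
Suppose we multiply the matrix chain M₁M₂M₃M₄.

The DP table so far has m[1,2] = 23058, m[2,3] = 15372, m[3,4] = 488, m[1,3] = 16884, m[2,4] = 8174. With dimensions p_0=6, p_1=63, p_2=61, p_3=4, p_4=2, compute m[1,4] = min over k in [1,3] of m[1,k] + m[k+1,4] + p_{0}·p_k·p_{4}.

8930

m[1,4] = min over k∈[1,3] of m[1,k]+m[k+1,4]+p_{0}·p_k·p_{4}.
k=1: 0 + 8174 + 6·63·2 = 8930; k=2: 23058 + 488 + 6·61·2 = 24278; k=3: 16884 + 0 + 6·4·2 = 16932.
Minimum: 8930 at k=1.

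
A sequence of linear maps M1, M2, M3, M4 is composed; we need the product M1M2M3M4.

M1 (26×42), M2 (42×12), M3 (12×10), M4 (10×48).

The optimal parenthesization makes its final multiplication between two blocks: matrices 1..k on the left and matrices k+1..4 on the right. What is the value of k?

3

Adjacent pairs: M1M2 = 26·42·12 = 13104; M2M3 = 42·12·10 = 5040; M3M4 = 12·10·48 = 5760.
Length 3: M1..M3: k=1: 0+5040+26·42·10=15960; k=2: 13104+0+26·12·10=16224 → min 15960 | M2..M4: k=2: 0+5760+42·12·48=29952; k=3: 5040+0+42·10·48=25200 → min 25200.
Top-level splits: k=1: (M1..M1)·(M2..M4) → 0+25200+26·42·48 = 77616; k=2: (M1..M2)·(M3..M4) → 13104+5760+26·12·48 = 33840; k=3: (M1..M3)·(M4..M4) → 15960+0+26·10·48 = 28440.
Best split is after M3, i.e. k = 3.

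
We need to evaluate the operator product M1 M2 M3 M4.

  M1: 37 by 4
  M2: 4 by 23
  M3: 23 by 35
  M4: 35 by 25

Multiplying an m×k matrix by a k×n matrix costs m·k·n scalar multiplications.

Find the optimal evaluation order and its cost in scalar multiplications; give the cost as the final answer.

10420

Adjacent pairs: M1M2 = 37·4·23 = 3404; M2M3 = 4·23·35 = 3220; M3M4 = 23·35·25 = 20125.
Length 3: M1..M3: k=1: 0+3220+37·4·35=8400; k=2: 3404+0+37·23·35=33189 → min 8400 | M2..M4: k=2: 0+20125+4·23·25=22425; k=3: 3220+0+4·35·25=6720 → min 6720.
Length 4: M1..M4: k=1: 0+6720+37·4·25=10420; k=2: 3404+20125+37·23·25=44804; k=3: 8400+0+37·35·25=40775 → min 10420.
Optimal parenthesization: (M1 ((M2 M3) M4)) with cost 10420.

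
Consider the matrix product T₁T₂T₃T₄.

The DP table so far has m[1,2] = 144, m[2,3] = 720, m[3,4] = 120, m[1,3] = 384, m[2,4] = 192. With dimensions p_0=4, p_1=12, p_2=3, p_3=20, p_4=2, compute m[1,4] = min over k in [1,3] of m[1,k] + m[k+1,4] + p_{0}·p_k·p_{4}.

288

m[1,4] = min over k∈[1,3] of m[1,k]+m[k+1,4]+p_{0}·p_k·p_{4}.
k=1: 0 + 192 + 4·12·2 = 288; k=2: 144 + 120 + 4·3·2 = 288; k=3: 384 + 0 + 4·20·2 = 544.
Minimum: 288 at k=1.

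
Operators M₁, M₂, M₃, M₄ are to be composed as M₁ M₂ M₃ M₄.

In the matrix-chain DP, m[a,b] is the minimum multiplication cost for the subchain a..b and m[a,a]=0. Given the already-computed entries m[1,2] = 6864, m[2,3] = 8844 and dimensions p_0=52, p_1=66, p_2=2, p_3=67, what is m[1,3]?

13832

m[1,3] = min over k∈[1,2] of m[1,k]+m[k+1,3]+p_{0}·p_k·p_{3}.
k=1: 0 + 8844 + 52·66·67 = 238788; k=2: 6864 + 0 + 52·2·67 = 13832.
Minimum: 13832 at k=2.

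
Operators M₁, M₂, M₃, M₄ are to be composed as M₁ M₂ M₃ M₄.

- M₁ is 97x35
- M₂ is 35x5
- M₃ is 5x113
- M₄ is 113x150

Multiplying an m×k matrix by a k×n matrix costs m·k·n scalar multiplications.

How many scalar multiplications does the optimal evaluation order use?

Adjacent pairs: M₁M₂ = 97·35·5 = 16975; M₂M₃ = 35·5·113 = 19775; M₃M₄ = 5·113·150 = 84750.
Length 3: M₁..M₃: k=1: 0+19775+97·35·113=403410; k=2: 16975+0+97·5·113=71780 → min 71780 | M₂..M₄: k=2: 0+84750+35·5·150=111000; k=3: 19775+0+35·113·150=613025 → min 111000.
Length 4: M₁..M₄: k=1: 0+111000+97·35·150=620250; k=2: 16975+84750+97·5·150=174475; k=3: 71780+0+97·113·150=1715930 → min 174475.
Optimal order: ((M₁ M₂) (M₃ M₄)) with cost 174475.

174475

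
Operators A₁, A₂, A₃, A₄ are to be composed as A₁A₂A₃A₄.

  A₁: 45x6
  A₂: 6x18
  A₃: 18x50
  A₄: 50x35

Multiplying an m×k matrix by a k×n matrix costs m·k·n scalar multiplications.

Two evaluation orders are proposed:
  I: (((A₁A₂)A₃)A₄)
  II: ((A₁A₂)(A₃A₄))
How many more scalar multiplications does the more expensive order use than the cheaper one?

59400

Order I = (((A₁A₂)A₃)A₄): (A₁A₂): 45×6 by 6×18 → 45×18, cost 45·6·18 = 4860; ((A₁A₂)A₃): 45×18 by 18×50 → 45×50, cost 45·18·50 = 40500; cumulative 45360; (((A₁A₂)A₃)A₄): 45×50 by 50×35 → 45×35, cost 45·50·35 = 78750; cumulative 124110. Total 124110.
Order II = ((A₁A₂)(A₃A₄)): (A₁A₂): 45×6 by 6×18 → 45×18, cost 45·6·18 = 4860; (A₃A₄): 18×50 by 50×35 → 18×35, cost 18·50·35 = 31500; ((A₁A₂)(A₃A₄)): 45×18 by 18×35 → 45×35, cost 45·18·35 = 28350; cumulative 64710. Total 64710.
Difference: |124110 − 64710| = 59400.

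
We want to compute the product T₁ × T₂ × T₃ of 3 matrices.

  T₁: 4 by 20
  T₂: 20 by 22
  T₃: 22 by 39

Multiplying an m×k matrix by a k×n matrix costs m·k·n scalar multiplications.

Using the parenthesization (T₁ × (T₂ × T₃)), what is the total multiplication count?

(T₂ × T₃): 20×22 by 22×39 → 20×39, cost 20·22·39 = 17160
(T₁ × (T₂ × T₃)): 4×20 by 20×39 → 4×39, cost 4·20·39 = 3120; cumulative 20280
Total: 20280 scalar multiplications.

20280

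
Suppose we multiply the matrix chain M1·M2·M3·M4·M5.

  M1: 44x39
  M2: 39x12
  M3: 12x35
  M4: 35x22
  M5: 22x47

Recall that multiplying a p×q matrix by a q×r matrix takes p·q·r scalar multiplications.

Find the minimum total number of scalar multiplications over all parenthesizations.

67056

Adjacent pairs: M1M2 = 44·39·12 = 20592; M2M3 = 39·12·35 = 16380; M3M4 = 12·35·22 = 9240; M4M5 = 35·22·47 = 36190.
Length 3: M1..M3: k=1: 0+16380+44·39·35=76440; k=2: 20592+0+44·12·35=39072 → min 39072 | M2..M4: k=2: 0+9240+39·12·22=19536; k=3: 16380+0+39·35·22=46410 → min 19536 | M3..M5: k=3: 0+36190+12·35·47=55930; k=4: 9240+0+12·22·47=21648 → min 21648.
Length 4: M1..M4: k=1: 0+19536+44·39·22=57288; k=2: 20592+9240+44·12·22=41448; k=3: 39072+0+44·35·22=72952 → min 41448 | M2..M5: k=2: 0+21648+39·12·47=43644; k=3: 16380+36190+39·35·47=116725; k=4: 19536+0+39·22·47=59862 → min 43644.
Length 5: M1..M5: k=1: 0+43644+44·39·47=124296; k=2: 20592+21648+44·12·47=67056; k=3: 39072+36190+44·35·47=147642; k=4: 41448+0+44·22·47=86944 → min 67056.
Optimal order: ((M1·M2)·((M3·M4)·M5)) with cost 67056.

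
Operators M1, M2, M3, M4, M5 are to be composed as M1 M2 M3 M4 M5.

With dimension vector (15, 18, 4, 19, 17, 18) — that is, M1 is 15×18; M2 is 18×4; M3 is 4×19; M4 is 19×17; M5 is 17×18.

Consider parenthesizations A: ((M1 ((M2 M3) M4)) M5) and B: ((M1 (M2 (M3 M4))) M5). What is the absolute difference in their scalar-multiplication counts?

4666

Order A = ((M1 ((M2 M3) M4)) M5): (M2 M3): 18×4 by 4×19 → 18×19, cost 18·4·19 = 1368; ((M2 M3) M4): 18×19 by 19×17 → 18×17, cost 18·19·17 = 5814; cumulative 7182; (M1 ((M2 M3) M4)): 15×18 by 18×17 → 15×17, cost 15·18·17 = 4590; cumulative 11772; ((M1 ((M2 M3) M4)) M5): 15×17 by 17×18 → 15×18, cost 15·17·18 = 4590; cumulative 16362. Total 16362.
Order B = ((M1 (M2 (M3 M4))) M5): (M3 M4): 4×19 by 19×17 → 4×17, cost 4·19·17 = 1292; (M2 (M3 M4)): 18×4 by 4×17 → 18×17, cost 18·4·17 = 1224; cumulative 2516; (M1 (M2 (M3 M4))): 15×18 by 18×17 → 15×17, cost 15·18·17 = 4590; cumulative 7106; ((M1 (M2 (M3 M4))) M5): 15×17 by 17×18 → 15×18, cost 15·17·18 = 4590; cumulative 11696. Total 11696.
Difference: |16362 − 11696| = 4666.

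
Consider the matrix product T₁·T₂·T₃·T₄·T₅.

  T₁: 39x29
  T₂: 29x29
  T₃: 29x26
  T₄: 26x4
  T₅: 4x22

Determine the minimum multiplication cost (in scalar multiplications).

14336

Adjacent pairs: T₁T₂ = 39·29·29 = 32799; T₂T₃ = 29·29·26 = 21866; T₃T₄ = 29·26·4 = 3016; T₄T₅ = 26·4·22 = 2288.
Length 3: T₁..T₃: k=1: 0+21866+39·29·26=51272; k=2: 32799+0+39·29·26=62205 → min 51272 | T₂..T₄: k=2: 0+3016+29·29·4=6380; k=3: 21866+0+29·26·4=24882 → min 6380 | T₃..T₅: k=3: 0+2288+29·26·22=18876; k=4: 3016+0+29·4·22=5568 → min 5568.
Length 4: T₁..T₄: k=1: 0+6380+39·29·4=10904; k=2: 32799+3016+39·29·4=40339; k=3: 51272+0+39·26·4=55328 → min 10904 | T₂..T₅: k=2: 0+5568+29·29·22=24070; k=3: 21866+2288+29·26·22=40742; k=4: 6380+0+29·4·22=8932 → min 8932.
Length 5: T₁..T₅: k=1: 0+8932+39·29·22=33814; k=2: 32799+5568+39·29·22=63249; k=3: 51272+2288+39·26·22=75868; k=4: 10904+0+39·4·22=14336 → min 14336.
Optimal order: ((T₁·(T₂·(T₃·T₄)))·T₅) with cost 14336.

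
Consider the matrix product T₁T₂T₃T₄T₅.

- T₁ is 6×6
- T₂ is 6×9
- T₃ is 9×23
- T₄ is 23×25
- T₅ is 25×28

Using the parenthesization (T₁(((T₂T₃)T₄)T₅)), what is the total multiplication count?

(T₂T₃): 6×9 by 9×23 → 6×23, cost 6·9·23 = 1242
((T₂T₃)T₄): 6×23 by 23×25 → 6×25, cost 6·23·25 = 3450; cumulative 4692
(((T₂T₃)T₄)T₅): 6×25 by 25×28 → 6×28, cost 6·25·28 = 4200; cumulative 8892
(T₁(((T₂T₃)T₄)T₅)): 6×6 by 6×28 → 6×28, cost 6·6·28 = 1008; cumulative 9900
Total: 9900 scalar multiplications.

9900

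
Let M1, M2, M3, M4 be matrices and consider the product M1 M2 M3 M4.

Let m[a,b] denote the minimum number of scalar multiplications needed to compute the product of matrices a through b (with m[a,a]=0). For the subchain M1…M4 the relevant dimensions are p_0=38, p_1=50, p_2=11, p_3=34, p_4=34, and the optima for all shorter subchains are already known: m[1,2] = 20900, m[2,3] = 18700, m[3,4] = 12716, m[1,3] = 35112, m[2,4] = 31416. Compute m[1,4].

m[1,4] = min over k∈[1,3] of m[1,k]+m[k+1,4]+p_{0}·p_k·p_{4}.
k=1: 0 + 31416 + 38·50·34 = 96016; k=2: 20900 + 12716 + 38·11·34 = 47828; k=3: 35112 + 0 + 38·34·34 = 79040.
Minimum: 47828 at k=2.

47828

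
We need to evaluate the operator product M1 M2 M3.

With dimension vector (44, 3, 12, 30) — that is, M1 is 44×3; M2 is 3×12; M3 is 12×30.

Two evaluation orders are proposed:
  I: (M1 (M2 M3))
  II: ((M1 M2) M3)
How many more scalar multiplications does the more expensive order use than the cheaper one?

12384

Order I = (M1 (M2 M3)): (M2 M3): 3×12 by 12×30 → 3×30, cost 3·12·30 = 1080; (M1 (M2 M3)): 44×3 by 3×30 → 44×30, cost 44·3·30 = 3960; cumulative 5040. Total 5040.
Order II = ((M1 M2) M3): (M1 M2): 44×3 by 3×12 → 44×12, cost 44·3·12 = 1584; ((M1 M2) M3): 44×12 by 12×30 → 44×30, cost 44·12·30 = 15840; cumulative 17424. Total 17424.
Difference: |5040 − 17424| = 12384.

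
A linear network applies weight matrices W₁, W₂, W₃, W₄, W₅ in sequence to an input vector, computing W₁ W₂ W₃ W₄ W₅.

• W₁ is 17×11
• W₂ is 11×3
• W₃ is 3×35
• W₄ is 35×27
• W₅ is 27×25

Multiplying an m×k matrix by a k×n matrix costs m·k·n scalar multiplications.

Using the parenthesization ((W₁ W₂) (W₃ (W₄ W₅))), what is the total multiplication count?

28086

(W₁ W₂): 17×11 by 11×3 → 17×3, cost 17·11·3 = 561
(W₄ W₅): 35×27 by 27×25 → 35×25, cost 35·27·25 = 23625
(W₃ (W₄ W₅)): 3×35 by 35×25 → 3×25, cost 3·35·25 = 2625; cumulative 26250
((W₁ W₂) (W₃ (W₄ W₅))): 17×3 by 3×25 → 17×25, cost 17·3·25 = 1275; cumulative 28086
Total: 28086 scalar multiplications.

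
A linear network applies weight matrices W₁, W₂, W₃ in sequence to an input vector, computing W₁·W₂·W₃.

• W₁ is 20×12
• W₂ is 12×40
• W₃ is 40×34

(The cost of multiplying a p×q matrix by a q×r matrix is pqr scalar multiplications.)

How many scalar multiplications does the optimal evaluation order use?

24480

Order (W₁·(W₂·W₃)): (W₂·W₃): 12×40 by 40×34 → 12×34, cost 12·40·34 = 16320; (W₁·(W₂·W₃)): 20×12 by 12×34 → 20×34, cost 20·12·34 = 8160; cumulative 24480. Total 24480.
Order ((W₁·W₂)·W₃): (W₁·W₂): 20×12 by 12×40 → 20×40, cost 20·12·40 = 9600; ((W₁·W₂)·W₃): 20×40 by 40×34 → 20×34, cost 20·40·34 = 27200; cumulative 36800. Total 36800.
Minimum: 24480.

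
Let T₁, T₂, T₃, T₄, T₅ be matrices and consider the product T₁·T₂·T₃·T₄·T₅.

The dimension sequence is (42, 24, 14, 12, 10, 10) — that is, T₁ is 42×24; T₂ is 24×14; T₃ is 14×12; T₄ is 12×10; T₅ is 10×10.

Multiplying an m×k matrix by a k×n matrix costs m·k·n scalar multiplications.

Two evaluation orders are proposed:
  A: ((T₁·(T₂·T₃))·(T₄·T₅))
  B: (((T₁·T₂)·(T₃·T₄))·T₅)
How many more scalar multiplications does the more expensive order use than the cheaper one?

Order A = ((T₁·(T₂·T₃))·(T₄·T₅)): (T₂·T₃): 24×14 by 14×12 → 24×12, cost 24·14·12 = 4032; (T₁·(T₂·T₃)): 42×24 by 24×12 → 42×12, cost 42·24·12 = 12096; cumulative 16128; (T₄·T₅): 12×10 by 10×10 → 12×10, cost 12·10·10 = 1200; ((T₁·(T₂·T₃))·(T₄·T₅)): 42×12 by 12×10 → 42×10, cost 42·12·10 = 5040; cumulative 22368. Total 22368.
Order B = (((T₁·T₂)·(T₃·T₄))·T₅): (T₁·T₂): 42×24 by 24×14 → 42×14, cost 42·24·14 = 14112; (T₃·T₄): 14×12 by 12×10 → 14×10, cost 14·12·10 = 1680; ((T₁·T₂)·(T₃·T₄)): 42×14 by 14×10 → 42×10, cost 42·14·10 = 5880; cumulative 21672; (((T₁·T₂)·(T₃·T₄))·T₅): 42×10 by 10×10 → 42×10, cost 42·10·10 = 4200; cumulative 25872. Total 25872.
Difference: |22368 − 25872| = 3504.

3504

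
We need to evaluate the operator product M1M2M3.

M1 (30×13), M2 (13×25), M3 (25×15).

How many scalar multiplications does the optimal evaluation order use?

Order (M1(M2M3)): (M2M3): 13×25 by 25×15 → 13×15, cost 13·25·15 = 4875; (M1(M2M3)): 30×13 by 13×15 → 30×15, cost 30·13·15 = 5850; cumulative 10725. Total 10725.
Order ((M1M2)M3): (M1M2): 30×13 by 13×25 → 30×25, cost 30·13·25 = 9750; ((M1M2)M3): 30×25 by 25×15 → 30×15, cost 30·25·15 = 11250; cumulative 21000. Total 21000.
Minimum: 10725.

10725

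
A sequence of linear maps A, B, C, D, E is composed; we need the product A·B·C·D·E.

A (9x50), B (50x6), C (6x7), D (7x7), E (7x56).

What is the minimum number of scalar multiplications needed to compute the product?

Adjacent pairs: AB = 9·50·6 = 2700; BC = 50·6·7 = 2100; CD = 6·7·7 = 294; DE = 7·7·56 = 2744.
Length 3: A..C: k=1: 0+2100+9·50·7=5250; k=2: 2700+0+9·6·7=3078 → min 3078 | B..D: k=2: 0+294+50·6·7=2394; k=3: 2100+0+50·7·7=4550 → min 2394 | C..E: k=3: 0+2744+6·7·56=5096; k=4: 294+0+6·7·56=2646 → min 2646.
Length 4: A..D: k=1: 0+2394+9·50·7=5544; k=2: 2700+294+9·6·7=3372; k=3: 3078+0+9·7·7=3519 → min 3372 | B..E: k=2: 0+2646+50·6·56=19446; k=3: 2100+2744+50·7·56=24444; k=4: 2394+0+50·7·56=21994 → min 19446.
Length 5: A..E: k=1: 0+19446+9·50·56=44646; k=2: 2700+2646+9·6·56=8370; k=3: 3078+2744+9·7·56=9350; k=4: 3372+0+9·7·56=6900 → min 6900.
Optimal order: (((A·B)·(C·D))·E) with cost 6900.

6900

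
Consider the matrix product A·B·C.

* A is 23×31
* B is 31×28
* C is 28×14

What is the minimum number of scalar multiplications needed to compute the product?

Order (A·(B·C)): (B·C): 31×28 by 28×14 → 31×14, cost 31·28·14 = 12152; (A·(B·C)): 23×31 by 31×14 → 23×14, cost 23·31·14 = 9982; cumulative 22134. Total 22134.
Order ((A·B)·C): (A·B): 23×31 by 31×28 → 23×28, cost 23·31·28 = 19964; ((A·B)·C): 23×28 by 28×14 → 23×14, cost 23·28·14 = 9016; cumulative 28980. Total 28980.
Minimum: 22134.

22134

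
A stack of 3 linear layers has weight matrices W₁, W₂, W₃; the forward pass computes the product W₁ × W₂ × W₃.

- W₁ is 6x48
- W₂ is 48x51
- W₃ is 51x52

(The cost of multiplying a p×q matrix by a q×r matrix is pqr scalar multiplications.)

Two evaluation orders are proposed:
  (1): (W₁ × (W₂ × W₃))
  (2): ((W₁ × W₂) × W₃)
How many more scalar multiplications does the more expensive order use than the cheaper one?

Order (1) = (W₁ × (W₂ × W₃)): (W₂ × W₃): 48×51 by 51×52 → 48×52, cost 48·51·52 = 127296; (W₁ × (W₂ × W₃)): 6×48 by 48×52 → 6×52, cost 6·48·52 = 14976; cumulative 142272. Total 142272.
Order (2) = ((W₁ × W₂) × W₃): (W₁ × W₂): 6×48 by 48×51 → 6×51, cost 6·48·51 = 14688; ((W₁ × W₂) × W₃): 6×51 by 51×52 → 6×52, cost 6·51·52 = 15912; cumulative 30600. Total 30600.
Difference: |142272 − 30600| = 111672.

111672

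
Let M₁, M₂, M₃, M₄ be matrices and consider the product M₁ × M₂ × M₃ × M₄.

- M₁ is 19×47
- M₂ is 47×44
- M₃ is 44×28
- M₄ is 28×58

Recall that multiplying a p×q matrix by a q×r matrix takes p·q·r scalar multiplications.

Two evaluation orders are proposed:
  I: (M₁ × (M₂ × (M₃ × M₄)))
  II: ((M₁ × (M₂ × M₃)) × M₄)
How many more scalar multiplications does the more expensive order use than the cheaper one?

Order I = (M₁ × (M₂ × (M₃ × M₄))): (M₃ × M₄): 44×28 by 28×58 → 44×58, cost 44·28·58 = 71456; (M₂ × (M₃ × M₄)): 47×44 by 44×58 → 47×58, cost 47·44·58 = 119944; cumulative 191400; (M₁ × (M₂ × (M₃ × M₄))): 19×47 by 47×58 → 19×58, cost 19·47·58 = 51794; cumulative 243194. Total 243194.
Order II = ((M₁ × (M₂ × M₃)) × M₄): (M₂ × M₃): 47×44 by 44×28 → 47×28, cost 47·44·28 = 57904; (M₁ × (M₂ × M₃)): 19×47 by 47×28 → 19×28, cost 19·47·28 = 25004; cumulative 82908; ((M₁ × (M₂ × M₃)) × M₄): 19×28 by 28×58 → 19×58, cost 19·28·58 = 30856; cumulative 113764. Total 113764.
Difference: |243194 − 113764| = 129430.

129430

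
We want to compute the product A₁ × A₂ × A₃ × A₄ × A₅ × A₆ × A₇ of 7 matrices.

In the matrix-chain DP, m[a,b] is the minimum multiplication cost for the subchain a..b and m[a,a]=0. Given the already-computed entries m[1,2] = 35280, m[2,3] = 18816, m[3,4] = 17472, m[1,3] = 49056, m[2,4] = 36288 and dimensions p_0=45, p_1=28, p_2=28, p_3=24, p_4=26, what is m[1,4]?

m[1,4] = min over k∈[1,3] of m[1,k]+m[k+1,4]+p_{0}·p_k·p_{4}.
k=1: 0 + 36288 + 45·28·26 = 69048; k=2: 35280 + 17472 + 45·28·26 = 85512; k=3: 49056 + 0 + 45·24·26 = 77136.
Minimum: 69048 at k=1.

69048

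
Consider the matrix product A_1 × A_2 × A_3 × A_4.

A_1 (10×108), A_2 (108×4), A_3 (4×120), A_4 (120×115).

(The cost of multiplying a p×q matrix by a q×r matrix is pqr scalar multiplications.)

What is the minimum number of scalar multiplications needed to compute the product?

64120

Adjacent pairs: A_1A_2 = 10·108·4 = 4320; A_2A_3 = 108·4·120 = 51840; A_3A_4 = 4·120·115 = 55200.
Length 3: A_1..A_3: k=1: 0+51840+10·108·120=181440; k=2: 4320+0+10·4·120=9120 → min 9120 | A_2..A_4: k=2: 0+55200+108·4·115=104880; k=3: 51840+0+108·120·115=1542240 → min 104880.
Length 4: A_1..A_4: k=1: 0+104880+10·108·115=229080; k=2: 4320+55200+10·4·115=64120; k=3: 9120+0+10·120·115=147120 → min 64120.
Optimal order: ((A_1 × A_2) × (A_3 × A_4)) with cost 64120.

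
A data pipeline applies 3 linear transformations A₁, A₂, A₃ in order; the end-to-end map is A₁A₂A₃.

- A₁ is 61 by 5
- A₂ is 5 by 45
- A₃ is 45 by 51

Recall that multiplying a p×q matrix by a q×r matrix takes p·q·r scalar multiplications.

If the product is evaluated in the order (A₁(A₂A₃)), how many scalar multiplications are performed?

27030

(A₂A₃): 5×45 by 45×51 → 5×51, cost 5·45·51 = 11475
(A₁(A₂A₃)): 61×5 by 5×51 → 61×51, cost 61·5·51 = 15555; cumulative 27030
Total: 27030 scalar multiplications.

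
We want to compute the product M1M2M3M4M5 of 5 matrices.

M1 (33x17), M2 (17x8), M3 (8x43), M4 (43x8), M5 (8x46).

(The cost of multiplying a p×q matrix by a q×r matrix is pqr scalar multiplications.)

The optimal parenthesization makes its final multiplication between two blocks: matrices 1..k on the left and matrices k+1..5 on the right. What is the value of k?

Adjacent pairs: M1M2 = 33·17·8 = 4488; M2M3 = 17·8·43 = 5848; M3M4 = 8·43·8 = 2752; M4M5 = 43·8·46 = 15824.
Length 3: M1..M3: k=1: 0+5848+33·17·43=29971; k=2: 4488+0+33·8·43=15840 → min 15840 | M2..M4: k=2: 0+2752+17·8·8=3840; k=3: 5848+0+17·43·8=11696 → min 3840 | M3..M5: k=3: 0+15824+8·43·46=31648; k=4: 2752+0+8·8·46=5696 → min 5696.
Length 4: M1..M4: k=1: 0+3840+33·17·8=8328; k=2: 4488+2752+33·8·8=9352; k=3: 15840+0+33·43·8=27192 → min 8328 | M2..M5: k=2: 0+5696+17·8·46=11952; k=3: 5848+15824+17·43·46=55298; k=4: 3840+0+17·8·46=10096 → min 10096.
Top-level splits: k=1: (M1..M1)·(M2..M5) → 0+10096+33·17·46 = 35902; k=2: (M1..M2)·(M3..M5) → 4488+5696+33·8·46 = 22328; k=3: (M1..M3)·(M4..M5) → 15840+15824+33·43·46 = 96938; k=4: (M1..M4)·(M5..M5) → 8328+0+33·8·46 = 20472.
Best split is after M4, i.e. k = 4.

4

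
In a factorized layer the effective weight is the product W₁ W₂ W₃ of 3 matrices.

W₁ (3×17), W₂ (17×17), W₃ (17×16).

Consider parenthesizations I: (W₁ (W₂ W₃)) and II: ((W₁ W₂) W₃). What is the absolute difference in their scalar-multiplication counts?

3757

Order I = (W₁ (W₂ W₃)): (W₂ W₃): 17×17 by 17×16 → 17×16, cost 17·17·16 = 4624; (W₁ (W₂ W₃)): 3×17 by 17×16 → 3×16, cost 3·17·16 = 816; cumulative 5440. Total 5440.
Order II = ((W₁ W₂) W₃): (W₁ W₂): 3×17 by 17×17 → 3×17, cost 3·17·17 = 867; ((W₁ W₂) W₃): 3×17 by 17×16 → 3×16, cost 3·17·16 = 816; cumulative 1683. Total 1683.
Difference: |5440 − 1683| = 3757.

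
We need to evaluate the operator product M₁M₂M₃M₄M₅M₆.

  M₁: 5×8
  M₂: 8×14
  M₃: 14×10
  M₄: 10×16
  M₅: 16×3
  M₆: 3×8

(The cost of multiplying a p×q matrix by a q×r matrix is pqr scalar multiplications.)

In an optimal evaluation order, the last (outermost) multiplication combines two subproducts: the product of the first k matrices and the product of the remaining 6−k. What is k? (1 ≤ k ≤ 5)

5

Adjacent pairs: M₁M₂ = 5·8·14 = 560; M₂M₃ = 8·14·10 = 1120; M₃M₄ = 14·10·16 = 2240; M₄M₅ = 10·16·3 = 480; M₅M₆ = 16·3·8 = 384.
Length 3: M₁..M₃: k=1: 0+1120+5·8·10=1520; k=2: 560+0+5·14·10=1260 → min 1260 | M₂..M₄: k=2: 0+2240+8·14·16=4032; k=3: 1120+0+8·10·16=2400 → min 2400 | M₃..M₅: k=3: 0+480+14·10·3=900; k=4: 2240+0+14·16·3=2912 → min 900 | M₄..M₆: k=4: 0+384+10·16·8=1664; k=5: 480+0+10·3·8=720 → min 720.
Length 4: M₁..M₄: k=1: 0+2400+5·8·16=3040; k=2: 560+2240+5·14·16=3920; k=3: 1260+0+5·10·16=2060 → min 2060 | M₂..M₅: k=2: 0+900+8·14·3=1236; k=3: 1120+480+8·10·3=1840; k=4: 2400+0+8·16·3=2784 → min 1236 | M₃..M₆: k=3: 0+720+14·10·8=1840; k=4: 2240+384+14·16·8=4416; k=5: 900+0+14·3·8=1236 → min 1236.
Length 5: M₁..M₅: k=1: 0+1236+5·8·3=1356; k=2: 560+900+5·14·3=1670; k=3: 1260+480+5·10·3=1890; k=4: 2060+0+5·16·3=2300 → min 1356 | M₂..M₆: k=2: 0+1236+8·14·8=2132; k=3: 1120+720+8·10·8=2480; k=4: 2400+384+8·16·8=3808; k=5: 1236+0+8·3·8=1428 → min 1428.
Top-level splits: k=1: (M₁..M₁)·(M₂..M₆) → 0+1428+5·8·8 = 1748; k=2: (M₁..M₂)·(M₃..M₆) → 560+1236+5·14·8 = 2356; k=3: (M₁..M₃)·(M₄..M₆) → 1260+720+5·10·8 = 2380; k=4: (M₁..M₄)·(M₅..M₆) → 2060+384+5·16·8 = 3084; k=5: (M₁..M₅)·(M₆..M₆) → 1356+0+5·3·8 = 1476.
Best split is after M₅, i.e. k = 5.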